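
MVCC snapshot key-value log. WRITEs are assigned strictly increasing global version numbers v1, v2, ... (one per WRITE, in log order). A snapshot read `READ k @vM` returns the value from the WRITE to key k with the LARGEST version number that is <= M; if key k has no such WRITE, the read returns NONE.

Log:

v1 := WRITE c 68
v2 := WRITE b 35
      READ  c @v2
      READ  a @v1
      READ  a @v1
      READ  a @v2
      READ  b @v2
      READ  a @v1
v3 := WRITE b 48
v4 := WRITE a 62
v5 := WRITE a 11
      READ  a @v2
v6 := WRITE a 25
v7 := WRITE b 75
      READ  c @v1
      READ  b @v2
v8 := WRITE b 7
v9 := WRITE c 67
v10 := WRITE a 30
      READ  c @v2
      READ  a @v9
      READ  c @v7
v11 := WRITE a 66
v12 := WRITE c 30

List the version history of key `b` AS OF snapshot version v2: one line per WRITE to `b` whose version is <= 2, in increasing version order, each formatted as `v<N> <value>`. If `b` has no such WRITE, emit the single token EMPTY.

Answer: v2 35

Derivation:
Scan writes for key=b with version <= 2:
  v1 WRITE c 68 -> skip
  v2 WRITE b 35 -> keep
  v3 WRITE b 48 -> drop (> snap)
  v4 WRITE a 62 -> skip
  v5 WRITE a 11 -> skip
  v6 WRITE a 25 -> skip
  v7 WRITE b 75 -> drop (> snap)
  v8 WRITE b 7 -> drop (> snap)
  v9 WRITE c 67 -> skip
  v10 WRITE a 30 -> skip
  v11 WRITE a 66 -> skip
  v12 WRITE c 30 -> skip
Collected: [(2, 35)]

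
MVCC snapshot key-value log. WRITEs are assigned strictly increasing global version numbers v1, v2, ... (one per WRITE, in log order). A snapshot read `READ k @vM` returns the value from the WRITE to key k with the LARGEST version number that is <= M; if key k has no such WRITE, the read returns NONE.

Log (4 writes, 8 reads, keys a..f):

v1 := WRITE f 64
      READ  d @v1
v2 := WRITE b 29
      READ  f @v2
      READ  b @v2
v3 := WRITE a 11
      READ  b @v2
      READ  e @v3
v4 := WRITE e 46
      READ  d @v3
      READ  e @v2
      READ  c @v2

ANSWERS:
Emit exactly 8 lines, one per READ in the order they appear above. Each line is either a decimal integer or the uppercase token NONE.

Answer: NONE
64
29
29
NONE
NONE
NONE
NONE

Derivation:
v1: WRITE f=64  (f history now [(1, 64)])
READ d @v1: history=[] -> no version <= 1 -> NONE
v2: WRITE b=29  (b history now [(2, 29)])
READ f @v2: history=[(1, 64)] -> pick v1 -> 64
READ b @v2: history=[(2, 29)] -> pick v2 -> 29
v3: WRITE a=11  (a history now [(3, 11)])
READ b @v2: history=[(2, 29)] -> pick v2 -> 29
READ e @v3: history=[] -> no version <= 3 -> NONE
v4: WRITE e=46  (e history now [(4, 46)])
READ d @v3: history=[] -> no version <= 3 -> NONE
READ e @v2: history=[(4, 46)] -> no version <= 2 -> NONE
READ c @v2: history=[] -> no version <= 2 -> NONE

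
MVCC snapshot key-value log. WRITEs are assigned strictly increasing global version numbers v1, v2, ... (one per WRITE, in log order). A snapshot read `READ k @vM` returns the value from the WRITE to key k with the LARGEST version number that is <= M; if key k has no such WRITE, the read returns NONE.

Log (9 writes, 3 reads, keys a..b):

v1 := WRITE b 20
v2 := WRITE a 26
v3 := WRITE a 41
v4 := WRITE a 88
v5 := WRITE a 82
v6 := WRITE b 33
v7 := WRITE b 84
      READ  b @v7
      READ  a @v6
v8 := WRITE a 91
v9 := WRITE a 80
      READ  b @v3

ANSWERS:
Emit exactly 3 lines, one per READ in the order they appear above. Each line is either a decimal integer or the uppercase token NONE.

Answer: 84
82
20

Derivation:
v1: WRITE b=20  (b history now [(1, 20)])
v2: WRITE a=26  (a history now [(2, 26)])
v3: WRITE a=41  (a history now [(2, 26), (3, 41)])
v4: WRITE a=88  (a history now [(2, 26), (3, 41), (4, 88)])
v5: WRITE a=82  (a history now [(2, 26), (3, 41), (4, 88), (5, 82)])
v6: WRITE b=33  (b history now [(1, 20), (6, 33)])
v7: WRITE b=84  (b history now [(1, 20), (6, 33), (7, 84)])
READ b @v7: history=[(1, 20), (6, 33), (7, 84)] -> pick v7 -> 84
READ a @v6: history=[(2, 26), (3, 41), (4, 88), (5, 82)] -> pick v5 -> 82
v8: WRITE a=91  (a history now [(2, 26), (3, 41), (4, 88), (5, 82), (8, 91)])
v9: WRITE a=80  (a history now [(2, 26), (3, 41), (4, 88), (5, 82), (8, 91), (9, 80)])
READ b @v3: history=[(1, 20), (6, 33), (7, 84)] -> pick v1 -> 20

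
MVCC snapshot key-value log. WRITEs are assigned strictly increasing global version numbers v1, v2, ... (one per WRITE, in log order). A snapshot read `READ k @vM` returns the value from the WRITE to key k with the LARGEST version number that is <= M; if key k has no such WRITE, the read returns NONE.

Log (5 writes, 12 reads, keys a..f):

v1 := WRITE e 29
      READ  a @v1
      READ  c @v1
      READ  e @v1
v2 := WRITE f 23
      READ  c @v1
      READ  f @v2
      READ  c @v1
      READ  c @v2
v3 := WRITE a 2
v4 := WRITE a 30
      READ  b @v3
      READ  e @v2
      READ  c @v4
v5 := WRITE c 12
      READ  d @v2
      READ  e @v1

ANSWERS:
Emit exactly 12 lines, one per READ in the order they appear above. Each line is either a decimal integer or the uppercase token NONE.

Answer: NONE
NONE
29
NONE
23
NONE
NONE
NONE
29
NONE
NONE
29

Derivation:
v1: WRITE e=29  (e history now [(1, 29)])
READ a @v1: history=[] -> no version <= 1 -> NONE
READ c @v1: history=[] -> no version <= 1 -> NONE
READ e @v1: history=[(1, 29)] -> pick v1 -> 29
v2: WRITE f=23  (f history now [(2, 23)])
READ c @v1: history=[] -> no version <= 1 -> NONE
READ f @v2: history=[(2, 23)] -> pick v2 -> 23
READ c @v1: history=[] -> no version <= 1 -> NONE
READ c @v2: history=[] -> no version <= 2 -> NONE
v3: WRITE a=2  (a history now [(3, 2)])
v4: WRITE a=30  (a history now [(3, 2), (4, 30)])
READ b @v3: history=[] -> no version <= 3 -> NONE
READ e @v2: history=[(1, 29)] -> pick v1 -> 29
READ c @v4: history=[] -> no version <= 4 -> NONE
v5: WRITE c=12  (c history now [(5, 12)])
READ d @v2: history=[] -> no version <= 2 -> NONE
READ e @v1: history=[(1, 29)] -> pick v1 -> 29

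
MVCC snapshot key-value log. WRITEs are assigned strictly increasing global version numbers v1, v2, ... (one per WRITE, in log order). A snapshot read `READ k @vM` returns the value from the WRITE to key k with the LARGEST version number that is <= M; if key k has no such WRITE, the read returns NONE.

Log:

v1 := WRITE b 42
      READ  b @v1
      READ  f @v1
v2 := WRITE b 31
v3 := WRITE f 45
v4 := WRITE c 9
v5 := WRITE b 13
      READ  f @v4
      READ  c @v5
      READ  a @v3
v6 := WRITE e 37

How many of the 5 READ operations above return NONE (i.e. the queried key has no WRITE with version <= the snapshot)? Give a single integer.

v1: WRITE b=42  (b history now [(1, 42)])
READ b @v1: history=[(1, 42)] -> pick v1 -> 42
READ f @v1: history=[] -> no version <= 1 -> NONE
v2: WRITE b=31  (b history now [(1, 42), (2, 31)])
v3: WRITE f=45  (f history now [(3, 45)])
v4: WRITE c=9  (c history now [(4, 9)])
v5: WRITE b=13  (b history now [(1, 42), (2, 31), (5, 13)])
READ f @v4: history=[(3, 45)] -> pick v3 -> 45
READ c @v5: history=[(4, 9)] -> pick v4 -> 9
READ a @v3: history=[] -> no version <= 3 -> NONE
v6: WRITE e=37  (e history now [(6, 37)])
Read results in order: ['42', 'NONE', '45', '9', 'NONE']
NONE count = 2

Answer: 2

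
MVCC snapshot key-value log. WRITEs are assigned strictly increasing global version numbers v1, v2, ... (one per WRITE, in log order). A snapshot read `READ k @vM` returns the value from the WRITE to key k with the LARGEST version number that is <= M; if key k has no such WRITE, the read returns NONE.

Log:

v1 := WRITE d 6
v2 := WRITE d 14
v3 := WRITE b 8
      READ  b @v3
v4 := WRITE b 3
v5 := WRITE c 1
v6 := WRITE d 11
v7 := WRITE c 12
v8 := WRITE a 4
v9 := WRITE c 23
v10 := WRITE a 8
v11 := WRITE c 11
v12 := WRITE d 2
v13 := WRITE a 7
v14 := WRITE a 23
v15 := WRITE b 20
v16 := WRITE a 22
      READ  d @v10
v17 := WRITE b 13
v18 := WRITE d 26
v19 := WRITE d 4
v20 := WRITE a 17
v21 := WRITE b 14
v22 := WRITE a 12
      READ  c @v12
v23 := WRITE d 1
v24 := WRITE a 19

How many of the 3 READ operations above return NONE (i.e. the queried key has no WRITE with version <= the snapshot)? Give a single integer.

Answer: 0

Derivation:
v1: WRITE d=6  (d history now [(1, 6)])
v2: WRITE d=14  (d history now [(1, 6), (2, 14)])
v3: WRITE b=8  (b history now [(3, 8)])
READ b @v3: history=[(3, 8)] -> pick v3 -> 8
v4: WRITE b=3  (b history now [(3, 8), (4, 3)])
v5: WRITE c=1  (c history now [(5, 1)])
v6: WRITE d=11  (d history now [(1, 6), (2, 14), (6, 11)])
v7: WRITE c=12  (c history now [(5, 1), (7, 12)])
v8: WRITE a=4  (a history now [(8, 4)])
v9: WRITE c=23  (c history now [(5, 1), (7, 12), (9, 23)])
v10: WRITE a=8  (a history now [(8, 4), (10, 8)])
v11: WRITE c=11  (c history now [(5, 1), (7, 12), (9, 23), (11, 11)])
v12: WRITE d=2  (d history now [(1, 6), (2, 14), (6, 11), (12, 2)])
v13: WRITE a=7  (a history now [(8, 4), (10, 8), (13, 7)])
v14: WRITE a=23  (a history now [(8, 4), (10, 8), (13, 7), (14, 23)])
v15: WRITE b=20  (b history now [(3, 8), (4, 3), (15, 20)])
v16: WRITE a=22  (a history now [(8, 4), (10, 8), (13, 7), (14, 23), (16, 22)])
READ d @v10: history=[(1, 6), (2, 14), (6, 11), (12, 2)] -> pick v6 -> 11
v17: WRITE b=13  (b history now [(3, 8), (4, 3), (15, 20), (17, 13)])
v18: WRITE d=26  (d history now [(1, 6), (2, 14), (6, 11), (12, 2), (18, 26)])
v19: WRITE d=4  (d history now [(1, 6), (2, 14), (6, 11), (12, 2), (18, 26), (19, 4)])
v20: WRITE a=17  (a history now [(8, 4), (10, 8), (13, 7), (14, 23), (16, 22), (20, 17)])
v21: WRITE b=14  (b history now [(3, 8), (4, 3), (15, 20), (17, 13), (21, 14)])
v22: WRITE a=12  (a history now [(8, 4), (10, 8), (13, 7), (14, 23), (16, 22), (20, 17), (22, 12)])
READ c @v12: history=[(5, 1), (7, 12), (9, 23), (11, 11)] -> pick v11 -> 11
v23: WRITE d=1  (d history now [(1, 6), (2, 14), (6, 11), (12, 2), (18, 26), (19, 4), (23, 1)])
v24: WRITE a=19  (a history now [(8, 4), (10, 8), (13, 7), (14, 23), (16, 22), (20, 17), (22, 12), (24, 19)])
Read results in order: ['8', '11', '11']
NONE count = 0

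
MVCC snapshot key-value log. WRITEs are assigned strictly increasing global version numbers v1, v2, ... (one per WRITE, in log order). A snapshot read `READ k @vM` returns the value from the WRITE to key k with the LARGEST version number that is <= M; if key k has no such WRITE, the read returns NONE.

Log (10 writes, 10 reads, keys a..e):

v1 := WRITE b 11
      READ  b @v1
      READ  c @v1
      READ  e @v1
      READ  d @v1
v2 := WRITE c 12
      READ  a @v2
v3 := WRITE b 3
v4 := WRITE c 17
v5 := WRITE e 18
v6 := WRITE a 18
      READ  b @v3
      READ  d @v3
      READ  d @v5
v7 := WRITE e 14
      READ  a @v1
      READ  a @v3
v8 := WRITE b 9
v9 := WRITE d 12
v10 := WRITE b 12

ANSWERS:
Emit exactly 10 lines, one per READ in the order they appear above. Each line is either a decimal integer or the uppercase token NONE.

v1: WRITE b=11  (b history now [(1, 11)])
READ b @v1: history=[(1, 11)] -> pick v1 -> 11
READ c @v1: history=[] -> no version <= 1 -> NONE
READ e @v1: history=[] -> no version <= 1 -> NONE
READ d @v1: history=[] -> no version <= 1 -> NONE
v2: WRITE c=12  (c history now [(2, 12)])
READ a @v2: history=[] -> no version <= 2 -> NONE
v3: WRITE b=3  (b history now [(1, 11), (3, 3)])
v4: WRITE c=17  (c history now [(2, 12), (4, 17)])
v5: WRITE e=18  (e history now [(5, 18)])
v6: WRITE a=18  (a history now [(6, 18)])
READ b @v3: history=[(1, 11), (3, 3)] -> pick v3 -> 3
READ d @v3: history=[] -> no version <= 3 -> NONE
READ d @v5: history=[] -> no version <= 5 -> NONE
v7: WRITE e=14  (e history now [(5, 18), (7, 14)])
READ a @v1: history=[(6, 18)] -> no version <= 1 -> NONE
READ a @v3: history=[(6, 18)] -> no version <= 3 -> NONE
v8: WRITE b=9  (b history now [(1, 11), (3, 3), (8, 9)])
v9: WRITE d=12  (d history now [(9, 12)])
v10: WRITE b=12  (b history now [(1, 11), (3, 3), (8, 9), (10, 12)])

Answer: 11
NONE
NONE
NONE
NONE
3
NONE
NONE
NONE
NONE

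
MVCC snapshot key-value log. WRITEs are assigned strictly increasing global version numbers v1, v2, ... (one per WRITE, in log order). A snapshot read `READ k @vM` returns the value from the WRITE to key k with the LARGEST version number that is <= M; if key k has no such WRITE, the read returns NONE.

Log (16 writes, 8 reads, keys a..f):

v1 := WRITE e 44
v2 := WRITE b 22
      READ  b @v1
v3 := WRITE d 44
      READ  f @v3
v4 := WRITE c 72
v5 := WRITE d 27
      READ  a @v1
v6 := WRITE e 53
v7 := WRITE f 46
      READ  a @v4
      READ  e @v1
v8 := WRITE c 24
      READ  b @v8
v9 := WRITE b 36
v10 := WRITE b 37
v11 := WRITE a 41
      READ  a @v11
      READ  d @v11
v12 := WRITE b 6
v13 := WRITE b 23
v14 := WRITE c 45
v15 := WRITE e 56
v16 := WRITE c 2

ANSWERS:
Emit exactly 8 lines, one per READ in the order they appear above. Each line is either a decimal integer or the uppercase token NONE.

v1: WRITE e=44  (e history now [(1, 44)])
v2: WRITE b=22  (b history now [(2, 22)])
READ b @v1: history=[(2, 22)] -> no version <= 1 -> NONE
v3: WRITE d=44  (d history now [(3, 44)])
READ f @v3: history=[] -> no version <= 3 -> NONE
v4: WRITE c=72  (c history now [(4, 72)])
v5: WRITE d=27  (d history now [(3, 44), (5, 27)])
READ a @v1: history=[] -> no version <= 1 -> NONE
v6: WRITE e=53  (e history now [(1, 44), (6, 53)])
v7: WRITE f=46  (f history now [(7, 46)])
READ a @v4: history=[] -> no version <= 4 -> NONE
READ e @v1: history=[(1, 44), (6, 53)] -> pick v1 -> 44
v8: WRITE c=24  (c history now [(4, 72), (8, 24)])
READ b @v8: history=[(2, 22)] -> pick v2 -> 22
v9: WRITE b=36  (b history now [(2, 22), (9, 36)])
v10: WRITE b=37  (b history now [(2, 22), (9, 36), (10, 37)])
v11: WRITE a=41  (a history now [(11, 41)])
READ a @v11: history=[(11, 41)] -> pick v11 -> 41
READ d @v11: history=[(3, 44), (5, 27)] -> pick v5 -> 27
v12: WRITE b=6  (b history now [(2, 22), (9, 36), (10, 37), (12, 6)])
v13: WRITE b=23  (b history now [(2, 22), (9, 36), (10, 37), (12, 6), (13, 23)])
v14: WRITE c=45  (c history now [(4, 72), (8, 24), (14, 45)])
v15: WRITE e=56  (e history now [(1, 44), (6, 53), (15, 56)])
v16: WRITE c=2  (c history now [(4, 72), (8, 24), (14, 45), (16, 2)])

Answer: NONE
NONE
NONE
NONE
44
22
41
27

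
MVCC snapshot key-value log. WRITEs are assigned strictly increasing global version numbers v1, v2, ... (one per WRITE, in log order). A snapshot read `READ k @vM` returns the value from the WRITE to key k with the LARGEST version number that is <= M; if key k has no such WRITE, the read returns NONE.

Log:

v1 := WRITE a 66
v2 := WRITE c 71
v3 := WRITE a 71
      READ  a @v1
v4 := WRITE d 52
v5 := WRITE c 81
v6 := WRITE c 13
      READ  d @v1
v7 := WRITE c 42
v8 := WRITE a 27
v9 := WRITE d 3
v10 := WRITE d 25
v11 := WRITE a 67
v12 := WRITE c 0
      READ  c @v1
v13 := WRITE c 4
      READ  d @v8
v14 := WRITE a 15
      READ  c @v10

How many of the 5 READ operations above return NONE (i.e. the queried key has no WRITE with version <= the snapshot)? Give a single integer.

Answer: 2

Derivation:
v1: WRITE a=66  (a history now [(1, 66)])
v2: WRITE c=71  (c history now [(2, 71)])
v3: WRITE a=71  (a history now [(1, 66), (3, 71)])
READ a @v1: history=[(1, 66), (3, 71)] -> pick v1 -> 66
v4: WRITE d=52  (d history now [(4, 52)])
v5: WRITE c=81  (c history now [(2, 71), (5, 81)])
v6: WRITE c=13  (c history now [(2, 71), (5, 81), (6, 13)])
READ d @v1: history=[(4, 52)] -> no version <= 1 -> NONE
v7: WRITE c=42  (c history now [(2, 71), (5, 81), (6, 13), (7, 42)])
v8: WRITE a=27  (a history now [(1, 66), (3, 71), (8, 27)])
v9: WRITE d=3  (d history now [(4, 52), (9, 3)])
v10: WRITE d=25  (d history now [(4, 52), (9, 3), (10, 25)])
v11: WRITE a=67  (a history now [(1, 66), (3, 71), (8, 27), (11, 67)])
v12: WRITE c=0  (c history now [(2, 71), (5, 81), (6, 13), (7, 42), (12, 0)])
READ c @v1: history=[(2, 71), (5, 81), (6, 13), (7, 42), (12, 0)] -> no version <= 1 -> NONE
v13: WRITE c=4  (c history now [(2, 71), (5, 81), (6, 13), (7, 42), (12, 0), (13, 4)])
READ d @v8: history=[(4, 52), (9, 3), (10, 25)] -> pick v4 -> 52
v14: WRITE a=15  (a history now [(1, 66), (3, 71), (8, 27), (11, 67), (14, 15)])
READ c @v10: history=[(2, 71), (5, 81), (6, 13), (7, 42), (12, 0), (13, 4)] -> pick v7 -> 42
Read results in order: ['66', 'NONE', 'NONE', '52', '42']
NONE count = 2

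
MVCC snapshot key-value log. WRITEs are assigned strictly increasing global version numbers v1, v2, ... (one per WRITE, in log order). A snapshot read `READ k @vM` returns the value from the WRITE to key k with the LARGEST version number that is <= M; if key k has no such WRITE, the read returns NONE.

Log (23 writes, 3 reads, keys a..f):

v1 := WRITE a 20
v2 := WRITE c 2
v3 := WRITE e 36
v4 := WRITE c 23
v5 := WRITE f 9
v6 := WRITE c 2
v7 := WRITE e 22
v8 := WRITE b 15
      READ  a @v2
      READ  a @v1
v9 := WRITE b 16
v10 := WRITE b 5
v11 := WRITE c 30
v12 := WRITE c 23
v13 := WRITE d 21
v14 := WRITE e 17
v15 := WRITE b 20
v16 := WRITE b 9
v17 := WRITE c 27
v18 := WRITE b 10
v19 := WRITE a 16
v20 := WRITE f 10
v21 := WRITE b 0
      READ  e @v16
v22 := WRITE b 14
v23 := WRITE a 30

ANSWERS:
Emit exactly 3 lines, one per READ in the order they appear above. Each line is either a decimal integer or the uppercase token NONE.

v1: WRITE a=20  (a history now [(1, 20)])
v2: WRITE c=2  (c history now [(2, 2)])
v3: WRITE e=36  (e history now [(3, 36)])
v4: WRITE c=23  (c history now [(2, 2), (4, 23)])
v5: WRITE f=9  (f history now [(5, 9)])
v6: WRITE c=2  (c history now [(2, 2), (4, 23), (6, 2)])
v7: WRITE e=22  (e history now [(3, 36), (7, 22)])
v8: WRITE b=15  (b history now [(8, 15)])
READ a @v2: history=[(1, 20)] -> pick v1 -> 20
READ a @v1: history=[(1, 20)] -> pick v1 -> 20
v9: WRITE b=16  (b history now [(8, 15), (9, 16)])
v10: WRITE b=5  (b history now [(8, 15), (9, 16), (10, 5)])
v11: WRITE c=30  (c history now [(2, 2), (4, 23), (6, 2), (11, 30)])
v12: WRITE c=23  (c history now [(2, 2), (4, 23), (6, 2), (11, 30), (12, 23)])
v13: WRITE d=21  (d history now [(13, 21)])
v14: WRITE e=17  (e history now [(3, 36), (7, 22), (14, 17)])
v15: WRITE b=20  (b history now [(8, 15), (9, 16), (10, 5), (15, 20)])
v16: WRITE b=9  (b history now [(8, 15), (9, 16), (10, 5), (15, 20), (16, 9)])
v17: WRITE c=27  (c history now [(2, 2), (4, 23), (6, 2), (11, 30), (12, 23), (17, 27)])
v18: WRITE b=10  (b history now [(8, 15), (9, 16), (10, 5), (15, 20), (16, 9), (18, 10)])
v19: WRITE a=16  (a history now [(1, 20), (19, 16)])
v20: WRITE f=10  (f history now [(5, 9), (20, 10)])
v21: WRITE b=0  (b history now [(8, 15), (9, 16), (10, 5), (15, 20), (16, 9), (18, 10), (21, 0)])
READ e @v16: history=[(3, 36), (7, 22), (14, 17)] -> pick v14 -> 17
v22: WRITE b=14  (b history now [(8, 15), (9, 16), (10, 5), (15, 20), (16, 9), (18, 10), (21, 0), (22, 14)])
v23: WRITE a=30  (a history now [(1, 20), (19, 16), (23, 30)])

Answer: 20
20
17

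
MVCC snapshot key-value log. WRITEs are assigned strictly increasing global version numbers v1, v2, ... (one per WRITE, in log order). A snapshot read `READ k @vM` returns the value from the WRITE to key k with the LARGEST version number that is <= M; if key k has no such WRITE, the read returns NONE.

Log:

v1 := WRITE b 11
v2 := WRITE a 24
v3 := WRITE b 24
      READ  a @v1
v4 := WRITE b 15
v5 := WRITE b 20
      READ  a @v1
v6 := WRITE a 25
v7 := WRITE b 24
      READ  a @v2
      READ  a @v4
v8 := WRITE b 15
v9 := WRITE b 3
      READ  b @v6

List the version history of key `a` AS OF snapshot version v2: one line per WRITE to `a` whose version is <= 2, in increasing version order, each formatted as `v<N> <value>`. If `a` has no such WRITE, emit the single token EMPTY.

Answer: v2 24

Derivation:
Scan writes for key=a with version <= 2:
  v1 WRITE b 11 -> skip
  v2 WRITE a 24 -> keep
  v3 WRITE b 24 -> skip
  v4 WRITE b 15 -> skip
  v5 WRITE b 20 -> skip
  v6 WRITE a 25 -> drop (> snap)
  v7 WRITE b 24 -> skip
  v8 WRITE b 15 -> skip
  v9 WRITE b 3 -> skip
Collected: [(2, 24)]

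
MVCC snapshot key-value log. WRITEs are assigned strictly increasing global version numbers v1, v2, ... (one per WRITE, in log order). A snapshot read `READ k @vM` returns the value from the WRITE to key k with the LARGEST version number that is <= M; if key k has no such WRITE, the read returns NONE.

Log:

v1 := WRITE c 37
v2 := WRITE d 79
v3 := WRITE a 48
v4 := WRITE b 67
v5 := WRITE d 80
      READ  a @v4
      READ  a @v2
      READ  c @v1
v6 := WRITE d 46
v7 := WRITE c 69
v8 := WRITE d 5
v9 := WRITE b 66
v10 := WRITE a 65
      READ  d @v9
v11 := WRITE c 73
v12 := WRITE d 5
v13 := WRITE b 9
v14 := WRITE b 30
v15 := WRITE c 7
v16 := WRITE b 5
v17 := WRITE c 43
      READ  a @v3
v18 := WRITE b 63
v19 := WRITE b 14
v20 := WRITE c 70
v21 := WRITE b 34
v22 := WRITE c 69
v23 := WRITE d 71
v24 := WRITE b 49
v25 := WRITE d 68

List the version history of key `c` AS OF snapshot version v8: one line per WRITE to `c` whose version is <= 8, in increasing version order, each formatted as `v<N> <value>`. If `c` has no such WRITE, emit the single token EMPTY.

Scan writes for key=c with version <= 8:
  v1 WRITE c 37 -> keep
  v2 WRITE d 79 -> skip
  v3 WRITE a 48 -> skip
  v4 WRITE b 67 -> skip
  v5 WRITE d 80 -> skip
  v6 WRITE d 46 -> skip
  v7 WRITE c 69 -> keep
  v8 WRITE d 5 -> skip
  v9 WRITE b 66 -> skip
  v10 WRITE a 65 -> skip
  v11 WRITE c 73 -> drop (> snap)
  v12 WRITE d 5 -> skip
  v13 WRITE b 9 -> skip
  v14 WRITE b 30 -> skip
  v15 WRITE c 7 -> drop (> snap)
  v16 WRITE b 5 -> skip
  v17 WRITE c 43 -> drop (> snap)
  v18 WRITE b 63 -> skip
  v19 WRITE b 14 -> skip
  v20 WRITE c 70 -> drop (> snap)
  v21 WRITE b 34 -> skip
  v22 WRITE c 69 -> drop (> snap)
  v23 WRITE d 71 -> skip
  v24 WRITE b 49 -> skip
  v25 WRITE d 68 -> skip
Collected: [(1, 37), (7, 69)]

Answer: v1 37
v7 69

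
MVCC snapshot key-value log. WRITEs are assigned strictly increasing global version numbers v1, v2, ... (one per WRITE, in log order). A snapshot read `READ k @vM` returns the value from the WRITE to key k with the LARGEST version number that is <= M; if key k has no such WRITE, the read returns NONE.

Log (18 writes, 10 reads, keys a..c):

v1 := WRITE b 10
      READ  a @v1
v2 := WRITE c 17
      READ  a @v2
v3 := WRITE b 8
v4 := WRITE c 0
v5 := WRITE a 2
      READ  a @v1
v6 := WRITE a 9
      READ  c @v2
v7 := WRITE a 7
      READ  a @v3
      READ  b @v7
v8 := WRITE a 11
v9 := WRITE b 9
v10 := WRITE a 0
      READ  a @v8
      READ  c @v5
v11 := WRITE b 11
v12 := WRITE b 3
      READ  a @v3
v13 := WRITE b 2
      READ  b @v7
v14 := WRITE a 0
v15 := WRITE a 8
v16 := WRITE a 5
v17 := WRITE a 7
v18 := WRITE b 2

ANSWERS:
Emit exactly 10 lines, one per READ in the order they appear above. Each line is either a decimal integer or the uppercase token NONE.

Answer: NONE
NONE
NONE
17
NONE
8
11
0
NONE
8

Derivation:
v1: WRITE b=10  (b history now [(1, 10)])
READ a @v1: history=[] -> no version <= 1 -> NONE
v2: WRITE c=17  (c history now [(2, 17)])
READ a @v2: history=[] -> no version <= 2 -> NONE
v3: WRITE b=8  (b history now [(1, 10), (3, 8)])
v4: WRITE c=0  (c history now [(2, 17), (4, 0)])
v5: WRITE a=2  (a history now [(5, 2)])
READ a @v1: history=[(5, 2)] -> no version <= 1 -> NONE
v6: WRITE a=9  (a history now [(5, 2), (6, 9)])
READ c @v2: history=[(2, 17), (4, 0)] -> pick v2 -> 17
v7: WRITE a=7  (a history now [(5, 2), (6, 9), (7, 7)])
READ a @v3: history=[(5, 2), (6, 9), (7, 7)] -> no version <= 3 -> NONE
READ b @v7: history=[(1, 10), (3, 8)] -> pick v3 -> 8
v8: WRITE a=11  (a history now [(5, 2), (6, 9), (7, 7), (8, 11)])
v9: WRITE b=9  (b history now [(1, 10), (3, 8), (9, 9)])
v10: WRITE a=0  (a history now [(5, 2), (6, 9), (7, 7), (8, 11), (10, 0)])
READ a @v8: history=[(5, 2), (6, 9), (7, 7), (8, 11), (10, 0)] -> pick v8 -> 11
READ c @v5: history=[(2, 17), (4, 0)] -> pick v4 -> 0
v11: WRITE b=11  (b history now [(1, 10), (3, 8), (9, 9), (11, 11)])
v12: WRITE b=3  (b history now [(1, 10), (3, 8), (9, 9), (11, 11), (12, 3)])
READ a @v3: history=[(5, 2), (6, 9), (7, 7), (8, 11), (10, 0)] -> no version <= 3 -> NONE
v13: WRITE b=2  (b history now [(1, 10), (3, 8), (9, 9), (11, 11), (12, 3), (13, 2)])
READ b @v7: history=[(1, 10), (3, 8), (9, 9), (11, 11), (12, 3), (13, 2)] -> pick v3 -> 8
v14: WRITE a=0  (a history now [(5, 2), (6, 9), (7, 7), (8, 11), (10, 0), (14, 0)])
v15: WRITE a=8  (a history now [(5, 2), (6, 9), (7, 7), (8, 11), (10, 0), (14, 0), (15, 8)])
v16: WRITE a=5  (a history now [(5, 2), (6, 9), (7, 7), (8, 11), (10, 0), (14, 0), (15, 8), (16, 5)])
v17: WRITE a=7  (a history now [(5, 2), (6, 9), (7, 7), (8, 11), (10, 0), (14, 0), (15, 8), (16, 5), (17, 7)])
v18: WRITE b=2  (b history now [(1, 10), (3, 8), (9, 9), (11, 11), (12, 3), (13, 2), (18, 2)])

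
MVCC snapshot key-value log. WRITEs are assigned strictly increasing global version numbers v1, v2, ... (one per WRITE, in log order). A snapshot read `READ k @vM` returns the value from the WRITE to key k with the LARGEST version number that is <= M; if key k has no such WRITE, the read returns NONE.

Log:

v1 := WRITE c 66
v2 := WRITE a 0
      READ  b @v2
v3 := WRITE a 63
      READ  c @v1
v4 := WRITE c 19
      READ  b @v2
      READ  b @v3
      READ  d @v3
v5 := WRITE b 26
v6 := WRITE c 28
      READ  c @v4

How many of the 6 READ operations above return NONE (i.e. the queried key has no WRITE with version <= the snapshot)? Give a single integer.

v1: WRITE c=66  (c history now [(1, 66)])
v2: WRITE a=0  (a history now [(2, 0)])
READ b @v2: history=[] -> no version <= 2 -> NONE
v3: WRITE a=63  (a history now [(2, 0), (3, 63)])
READ c @v1: history=[(1, 66)] -> pick v1 -> 66
v4: WRITE c=19  (c history now [(1, 66), (4, 19)])
READ b @v2: history=[] -> no version <= 2 -> NONE
READ b @v3: history=[] -> no version <= 3 -> NONE
READ d @v3: history=[] -> no version <= 3 -> NONE
v5: WRITE b=26  (b history now [(5, 26)])
v6: WRITE c=28  (c history now [(1, 66), (4, 19), (6, 28)])
READ c @v4: history=[(1, 66), (4, 19), (6, 28)] -> pick v4 -> 19
Read results in order: ['NONE', '66', 'NONE', 'NONE', 'NONE', '19']
NONE count = 4

Answer: 4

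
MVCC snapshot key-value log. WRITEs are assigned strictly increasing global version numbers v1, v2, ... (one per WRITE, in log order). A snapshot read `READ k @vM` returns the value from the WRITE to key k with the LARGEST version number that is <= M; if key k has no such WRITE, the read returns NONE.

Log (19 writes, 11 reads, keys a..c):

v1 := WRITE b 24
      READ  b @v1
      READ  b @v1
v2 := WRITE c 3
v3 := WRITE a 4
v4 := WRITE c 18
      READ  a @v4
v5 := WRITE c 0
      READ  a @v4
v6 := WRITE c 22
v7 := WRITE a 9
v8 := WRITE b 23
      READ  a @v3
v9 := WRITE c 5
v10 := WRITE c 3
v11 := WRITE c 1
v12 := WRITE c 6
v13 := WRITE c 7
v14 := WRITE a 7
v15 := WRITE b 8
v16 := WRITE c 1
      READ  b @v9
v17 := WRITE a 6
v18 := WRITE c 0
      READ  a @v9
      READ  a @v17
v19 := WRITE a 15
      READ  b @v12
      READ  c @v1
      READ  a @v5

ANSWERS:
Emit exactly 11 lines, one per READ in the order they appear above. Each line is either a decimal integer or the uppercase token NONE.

Answer: 24
24
4
4
4
23
9
6
23
NONE
4

Derivation:
v1: WRITE b=24  (b history now [(1, 24)])
READ b @v1: history=[(1, 24)] -> pick v1 -> 24
READ b @v1: history=[(1, 24)] -> pick v1 -> 24
v2: WRITE c=3  (c history now [(2, 3)])
v3: WRITE a=4  (a history now [(3, 4)])
v4: WRITE c=18  (c history now [(2, 3), (4, 18)])
READ a @v4: history=[(3, 4)] -> pick v3 -> 4
v5: WRITE c=0  (c history now [(2, 3), (4, 18), (5, 0)])
READ a @v4: history=[(3, 4)] -> pick v3 -> 4
v6: WRITE c=22  (c history now [(2, 3), (4, 18), (5, 0), (6, 22)])
v7: WRITE a=9  (a history now [(3, 4), (7, 9)])
v8: WRITE b=23  (b history now [(1, 24), (8, 23)])
READ a @v3: history=[(3, 4), (7, 9)] -> pick v3 -> 4
v9: WRITE c=5  (c history now [(2, 3), (4, 18), (5, 0), (6, 22), (9, 5)])
v10: WRITE c=3  (c history now [(2, 3), (4, 18), (5, 0), (6, 22), (9, 5), (10, 3)])
v11: WRITE c=1  (c history now [(2, 3), (4, 18), (5, 0), (6, 22), (9, 5), (10, 3), (11, 1)])
v12: WRITE c=6  (c history now [(2, 3), (4, 18), (5, 0), (6, 22), (9, 5), (10, 3), (11, 1), (12, 6)])
v13: WRITE c=7  (c history now [(2, 3), (4, 18), (5, 0), (6, 22), (9, 5), (10, 3), (11, 1), (12, 6), (13, 7)])
v14: WRITE a=7  (a history now [(3, 4), (7, 9), (14, 7)])
v15: WRITE b=8  (b history now [(1, 24), (8, 23), (15, 8)])
v16: WRITE c=1  (c history now [(2, 3), (4, 18), (5, 0), (6, 22), (9, 5), (10, 3), (11, 1), (12, 6), (13, 7), (16, 1)])
READ b @v9: history=[(1, 24), (8, 23), (15, 8)] -> pick v8 -> 23
v17: WRITE a=6  (a history now [(3, 4), (7, 9), (14, 7), (17, 6)])
v18: WRITE c=0  (c history now [(2, 3), (4, 18), (5, 0), (6, 22), (9, 5), (10, 3), (11, 1), (12, 6), (13, 7), (16, 1), (18, 0)])
READ a @v9: history=[(3, 4), (7, 9), (14, 7), (17, 6)] -> pick v7 -> 9
READ a @v17: history=[(3, 4), (7, 9), (14, 7), (17, 6)] -> pick v17 -> 6
v19: WRITE a=15  (a history now [(3, 4), (7, 9), (14, 7), (17, 6), (19, 15)])
READ b @v12: history=[(1, 24), (8, 23), (15, 8)] -> pick v8 -> 23
READ c @v1: history=[(2, 3), (4, 18), (5, 0), (6, 22), (9, 5), (10, 3), (11, 1), (12, 6), (13, 7), (16, 1), (18, 0)] -> no version <= 1 -> NONE
READ a @v5: history=[(3, 4), (7, 9), (14, 7), (17, 6), (19, 15)] -> pick v3 -> 4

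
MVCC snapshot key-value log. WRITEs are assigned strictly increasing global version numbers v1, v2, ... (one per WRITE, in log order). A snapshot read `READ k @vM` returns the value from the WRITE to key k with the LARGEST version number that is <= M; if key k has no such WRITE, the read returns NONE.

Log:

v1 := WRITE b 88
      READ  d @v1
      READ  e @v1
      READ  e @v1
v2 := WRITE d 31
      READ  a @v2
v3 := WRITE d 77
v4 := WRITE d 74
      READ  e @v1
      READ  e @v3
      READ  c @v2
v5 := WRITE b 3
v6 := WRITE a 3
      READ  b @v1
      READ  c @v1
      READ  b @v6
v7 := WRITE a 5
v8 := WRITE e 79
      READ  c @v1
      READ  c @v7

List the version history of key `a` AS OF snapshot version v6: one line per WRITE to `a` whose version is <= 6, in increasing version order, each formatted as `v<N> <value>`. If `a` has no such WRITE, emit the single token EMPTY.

Scan writes for key=a with version <= 6:
  v1 WRITE b 88 -> skip
  v2 WRITE d 31 -> skip
  v3 WRITE d 77 -> skip
  v4 WRITE d 74 -> skip
  v5 WRITE b 3 -> skip
  v6 WRITE a 3 -> keep
  v7 WRITE a 5 -> drop (> snap)
  v8 WRITE e 79 -> skip
Collected: [(6, 3)]

Answer: v6 3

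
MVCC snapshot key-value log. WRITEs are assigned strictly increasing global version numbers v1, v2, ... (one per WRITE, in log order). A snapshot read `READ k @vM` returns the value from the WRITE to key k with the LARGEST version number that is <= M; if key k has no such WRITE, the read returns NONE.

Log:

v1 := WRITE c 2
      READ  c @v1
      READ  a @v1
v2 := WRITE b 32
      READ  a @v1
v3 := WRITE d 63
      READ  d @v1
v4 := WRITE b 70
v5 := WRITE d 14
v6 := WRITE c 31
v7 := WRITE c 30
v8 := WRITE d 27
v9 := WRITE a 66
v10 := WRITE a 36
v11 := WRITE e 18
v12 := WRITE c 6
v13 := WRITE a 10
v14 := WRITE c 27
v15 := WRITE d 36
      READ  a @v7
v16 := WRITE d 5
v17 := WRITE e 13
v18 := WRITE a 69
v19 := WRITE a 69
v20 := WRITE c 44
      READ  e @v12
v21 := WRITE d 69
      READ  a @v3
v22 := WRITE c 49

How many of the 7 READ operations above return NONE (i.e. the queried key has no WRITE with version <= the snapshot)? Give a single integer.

Answer: 5

Derivation:
v1: WRITE c=2  (c history now [(1, 2)])
READ c @v1: history=[(1, 2)] -> pick v1 -> 2
READ a @v1: history=[] -> no version <= 1 -> NONE
v2: WRITE b=32  (b history now [(2, 32)])
READ a @v1: history=[] -> no version <= 1 -> NONE
v3: WRITE d=63  (d history now [(3, 63)])
READ d @v1: history=[(3, 63)] -> no version <= 1 -> NONE
v4: WRITE b=70  (b history now [(2, 32), (4, 70)])
v5: WRITE d=14  (d history now [(3, 63), (5, 14)])
v6: WRITE c=31  (c history now [(1, 2), (6, 31)])
v7: WRITE c=30  (c history now [(1, 2), (6, 31), (7, 30)])
v8: WRITE d=27  (d history now [(3, 63), (5, 14), (8, 27)])
v9: WRITE a=66  (a history now [(9, 66)])
v10: WRITE a=36  (a history now [(9, 66), (10, 36)])
v11: WRITE e=18  (e history now [(11, 18)])
v12: WRITE c=6  (c history now [(1, 2), (6, 31), (7, 30), (12, 6)])
v13: WRITE a=10  (a history now [(9, 66), (10, 36), (13, 10)])
v14: WRITE c=27  (c history now [(1, 2), (6, 31), (7, 30), (12, 6), (14, 27)])
v15: WRITE d=36  (d history now [(3, 63), (5, 14), (8, 27), (15, 36)])
READ a @v7: history=[(9, 66), (10, 36), (13, 10)] -> no version <= 7 -> NONE
v16: WRITE d=5  (d history now [(3, 63), (5, 14), (8, 27), (15, 36), (16, 5)])
v17: WRITE e=13  (e history now [(11, 18), (17, 13)])
v18: WRITE a=69  (a history now [(9, 66), (10, 36), (13, 10), (18, 69)])
v19: WRITE a=69  (a history now [(9, 66), (10, 36), (13, 10), (18, 69), (19, 69)])
v20: WRITE c=44  (c history now [(1, 2), (6, 31), (7, 30), (12, 6), (14, 27), (20, 44)])
READ e @v12: history=[(11, 18), (17, 13)] -> pick v11 -> 18
v21: WRITE d=69  (d history now [(3, 63), (5, 14), (8, 27), (15, 36), (16, 5), (21, 69)])
READ a @v3: history=[(9, 66), (10, 36), (13, 10), (18, 69), (19, 69)] -> no version <= 3 -> NONE
v22: WRITE c=49  (c history now [(1, 2), (6, 31), (7, 30), (12, 6), (14, 27), (20, 44), (22, 49)])
Read results in order: ['2', 'NONE', 'NONE', 'NONE', 'NONE', '18', 'NONE']
NONE count = 5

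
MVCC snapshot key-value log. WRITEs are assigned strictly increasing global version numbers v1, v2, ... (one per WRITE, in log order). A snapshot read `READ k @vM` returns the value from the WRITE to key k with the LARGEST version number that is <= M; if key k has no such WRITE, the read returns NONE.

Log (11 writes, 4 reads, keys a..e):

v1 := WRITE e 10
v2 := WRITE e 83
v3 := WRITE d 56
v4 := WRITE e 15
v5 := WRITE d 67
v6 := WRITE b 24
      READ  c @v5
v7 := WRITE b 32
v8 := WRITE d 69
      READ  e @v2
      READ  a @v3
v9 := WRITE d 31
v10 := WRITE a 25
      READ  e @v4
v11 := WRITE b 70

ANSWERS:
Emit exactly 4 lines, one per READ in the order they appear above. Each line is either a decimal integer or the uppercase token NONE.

Answer: NONE
83
NONE
15

Derivation:
v1: WRITE e=10  (e history now [(1, 10)])
v2: WRITE e=83  (e history now [(1, 10), (2, 83)])
v3: WRITE d=56  (d history now [(3, 56)])
v4: WRITE e=15  (e history now [(1, 10), (2, 83), (4, 15)])
v5: WRITE d=67  (d history now [(3, 56), (5, 67)])
v6: WRITE b=24  (b history now [(6, 24)])
READ c @v5: history=[] -> no version <= 5 -> NONE
v7: WRITE b=32  (b history now [(6, 24), (7, 32)])
v8: WRITE d=69  (d history now [(3, 56), (5, 67), (8, 69)])
READ e @v2: history=[(1, 10), (2, 83), (4, 15)] -> pick v2 -> 83
READ a @v3: history=[] -> no version <= 3 -> NONE
v9: WRITE d=31  (d history now [(3, 56), (5, 67), (8, 69), (9, 31)])
v10: WRITE a=25  (a history now [(10, 25)])
READ e @v4: history=[(1, 10), (2, 83), (4, 15)] -> pick v4 -> 15
v11: WRITE b=70  (b history now [(6, 24), (7, 32), (11, 70)])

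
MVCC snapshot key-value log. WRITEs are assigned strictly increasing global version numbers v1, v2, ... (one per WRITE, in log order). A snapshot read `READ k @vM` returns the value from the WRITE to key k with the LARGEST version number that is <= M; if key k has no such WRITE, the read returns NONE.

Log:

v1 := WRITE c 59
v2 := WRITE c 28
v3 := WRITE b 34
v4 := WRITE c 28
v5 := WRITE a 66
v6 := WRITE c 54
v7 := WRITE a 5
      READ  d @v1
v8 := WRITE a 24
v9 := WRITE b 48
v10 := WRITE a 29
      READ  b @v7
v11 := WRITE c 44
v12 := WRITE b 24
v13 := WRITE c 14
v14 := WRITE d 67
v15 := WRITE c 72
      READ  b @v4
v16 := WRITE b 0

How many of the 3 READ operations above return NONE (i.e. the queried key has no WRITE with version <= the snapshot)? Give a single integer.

v1: WRITE c=59  (c history now [(1, 59)])
v2: WRITE c=28  (c history now [(1, 59), (2, 28)])
v3: WRITE b=34  (b history now [(3, 34)])
v4: WRITE c=28  (c history now [(1, 59), (2, 28), (4, 28)])
v5: WRITE a=66  (a history now [(5, 66)])
v6: WRITE c=54  (c history now [(1, 59), (2, 28), (4, 28), (6, 54)])
v7: WRITE a=5  (a history now [(5, 66), (7, 5)])
READ d @v1: history=[] -> no version <= 1 -> NONE
v8: WRITE a=24  (a history now [(5, 66), (7, 5), (8, 24)])
v9: WRITE b=48  (b history now [(3, 34), (9, 48)])
v10: WRITE a=29  (a history now [(5, 66), (7, 5), (8, 24), (10, 29)])
READ b @v7: history=[(3, 34), (9, 48)] -> pick v3 -> 34
v11: WRITE c=44  (c history now [(1, 59), (2, 28), (4, 28), (6, 54), (11, 44)])
v12: WRITE b=24  (b history now [(3, 34), (9, 48), (12, 24)])
v13: WRITE c=14  (c history now [(1, 59), (2, 28), (4, 28), (6, 54), (11, 44), (13, 14)])
v14: WRITE d=67  (d history now [(14, 67)])
v15: WRITE c=72  (c history now [(1, 59), (2, 28), (4, 28), (6, 54), (11, 44), (13, 14), (15, 72)])
READ b @v4: history=[(3, 34), (9, 48), (12, 24)] -> pick v3 -> 34
v16: WRITE b=0  (b history now [(3, 34), (9, 48), (12, 24), (16, 0)])
Read results in order: ['NONE', '34', '34']
NONE count = 1

Answer: 1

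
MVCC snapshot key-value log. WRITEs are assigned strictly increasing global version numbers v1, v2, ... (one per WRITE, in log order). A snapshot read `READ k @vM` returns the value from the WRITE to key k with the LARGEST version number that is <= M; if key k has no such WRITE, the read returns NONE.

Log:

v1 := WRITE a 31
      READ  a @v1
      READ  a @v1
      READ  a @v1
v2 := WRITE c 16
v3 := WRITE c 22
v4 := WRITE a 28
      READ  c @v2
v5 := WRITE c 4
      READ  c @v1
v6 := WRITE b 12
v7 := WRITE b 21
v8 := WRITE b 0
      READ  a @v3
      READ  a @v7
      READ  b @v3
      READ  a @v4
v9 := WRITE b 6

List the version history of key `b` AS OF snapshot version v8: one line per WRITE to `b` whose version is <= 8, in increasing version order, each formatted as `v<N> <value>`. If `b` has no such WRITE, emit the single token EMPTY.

Answer: v6 12
v7 21
v8 0

Derivation:
Scan writes for key=b with version <= 8:
  v1 WRITE a 31 -> skip
  v2 WRITE c 16 -> skip
  v3 WRITE c 22 -> skip
  v4 WRITE a 28 -> skip
  v5 WRITE c 4 -> skip
  v6 WRITE b 12 -> keep
  v7 WRITE b 21 -> keep
  v8 WRITE b 0 -> keep
  v9 WRITE b 6 -> drop (> snap)
Collected: [(6, 12), (7, 21), (8, 0)]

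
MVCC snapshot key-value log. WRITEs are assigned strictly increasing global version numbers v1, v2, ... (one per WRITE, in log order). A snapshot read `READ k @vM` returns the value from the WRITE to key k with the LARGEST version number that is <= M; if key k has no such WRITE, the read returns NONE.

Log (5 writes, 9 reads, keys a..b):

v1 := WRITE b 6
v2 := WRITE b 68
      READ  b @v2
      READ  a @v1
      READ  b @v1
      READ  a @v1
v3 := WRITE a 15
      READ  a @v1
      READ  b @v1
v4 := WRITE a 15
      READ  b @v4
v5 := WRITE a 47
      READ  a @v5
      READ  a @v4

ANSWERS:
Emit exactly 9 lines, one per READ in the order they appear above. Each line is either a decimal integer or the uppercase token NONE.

Answer: 68
NONE
6
NONE
NONE
6
68
47
15

Derivation:
v1: WRITE b=6  (b history now [(1, 6)])
v2: WRITE b=68  (b history now [(1, 6), (2, 68)])
READ b @v2: history=[(1, 6), (2, 68)] -> pick v2 -> 68
READ a @v1: history=[] -> no version <= 1 -> NONE
READ b @v1: history=[(1, 6), (2, 68)] -> pick v1 -> 6
READ a @v1: history=[] -> no version <= 1 -> NONE
v3: WRITE a=15  (a history now [(3, 15)])
READ a @v1: history=[(3, 15)] -> no version <= 1 -> NONE
READ b @v1: history=[(1, 6), (2, 68)] -> pick v1 -> 6
v4: WRITE a=15  (a history now [(3, 15), (4, 15)])
READ b @v4: history=[(1, 6), (2, 68)] -> pick v2 -> 68
v5: WRITE a=47  (a history now [(3, 15), (4, 15), (5, 47)])
READ a @v5: history=[(3, 15), (4, 15), (5, 47)] -> pick v5 -> 47
READ a @v4: history=[(3, 15), (4, 15), (5, 47)] -> pick v4 -> 15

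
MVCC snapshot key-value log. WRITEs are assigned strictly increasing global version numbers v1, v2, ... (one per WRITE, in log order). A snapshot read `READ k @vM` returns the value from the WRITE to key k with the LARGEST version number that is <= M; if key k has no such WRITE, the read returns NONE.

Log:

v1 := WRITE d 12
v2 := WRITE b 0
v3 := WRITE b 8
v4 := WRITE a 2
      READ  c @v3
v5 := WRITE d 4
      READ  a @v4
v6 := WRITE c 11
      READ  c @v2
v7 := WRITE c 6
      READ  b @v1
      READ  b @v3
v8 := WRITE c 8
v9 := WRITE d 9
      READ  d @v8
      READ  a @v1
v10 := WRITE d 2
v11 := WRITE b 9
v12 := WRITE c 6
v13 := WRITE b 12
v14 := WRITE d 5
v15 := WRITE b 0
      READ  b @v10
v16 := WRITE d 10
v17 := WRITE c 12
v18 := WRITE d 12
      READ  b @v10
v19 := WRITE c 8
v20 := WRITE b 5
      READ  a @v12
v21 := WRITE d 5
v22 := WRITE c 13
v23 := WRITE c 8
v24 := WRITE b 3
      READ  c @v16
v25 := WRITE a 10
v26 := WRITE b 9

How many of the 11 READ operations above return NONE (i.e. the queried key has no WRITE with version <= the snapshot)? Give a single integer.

Answer: 4

Derivation:
v1: WRITE d=12  (d history now [(1, 12)])
v2: WRITE b=0  (b history now [(2, 0)])
v3: WRITE b=8  (b history now [(2, 0), (3, 8)])
v4: WRITE a=2  (a history now [(4, 2)])
READ c @v3: history=[] -> no version <= 3 -> NONE
v5: WRITE d=4  (d history now [(1, 12), (5, 4)])
READ a @v4: history=[(4, 2)] -> pick v4 -> 2
v6: WRITE c=11  (c history now [(6, 11)])
READ c @v2: history=[(6, 11)] -> no version <= 2 -> NONE
v7: WRITE c=6  (c history now [(6, 11), (7, 6)])
READ b @v1: history=[(2, 0), (3, 8)] -> no version <= 1 -> NONE
READ b @v3: history=[(2, 0), (3, 8)] -> pick v3 -> 8
v8: WRITE c=8  (c history now [(6, 11), (7, 6), (8, 8)])
v9: WRITE d=9  (d history now [(1, 12), (5, 4), (9, 9)])
READ d @v8: history=[(1, 12), (5, 4), (9, 9)] -> pick v5 -> 4
READ a @v1: history=[(4, 2)] -> no version <= 1 -> NONE
v10: WRITE d=2  (d history now [(1, 12), (5, 4), (9, 9), (10, 2)])
v11: WRITE b=9  (b history now [(2, 0), (3, 8), (11, 9)])
v12: WRITE c=6  (c history now [(6, 11), (7, 6), (8, 8), (12, 6)])
v13: WRITE b=12  (b history now [(2, 0), (3, 8), (11, 9), (13, 12)])
v14: WRITE d=5  (d history now [(1, 12), (5, 4), (9, 9), (10, 2), (14, 5)])
v15: WRITE b=0  (b history now [(2, 0), (3, 8), (11, 9), (13, 12), (15, 0)])
READ b @v10: history=[(2, 0), (3, 8), (11, 9), (13, 12), (15, 0)] -> pick v3 -> 8
v16: WRITE d=10  (d history now [(1, 12), (5, 4), (9, 9), (10, 2), (14, 5), (16, 10)])
v17: WRITE c=12  (c history now [(6, 11), (7, 6), (8, 8), (12, 6), (17, 12)])
v18: WRITE d=12  (d history now [(1, 12), (5, 4), (9, 9), (10, 2), (14, 5), (16, 10), (18, 12)])
READ b @v10: history=[(2, 0), (3, 8), (11, 9), (13, 12), (15, 0)] -> pick v3 -> 8
v19: WRITE c=8  (c history now [(6, 11), (7, 6), (8, 8), (12, 6), (17, 12), (19, 8)])
v20: WRITE b=5  (b history now [(2, 0), (3, 8), (11, 9), (13, 12), (15, 0), (20, 5)])
READ a @v12: history=[(4, 2)] -> pick v4 -> 2
v21: WRITE d=5  (d history now [(1, 12), (5, 4), (9, 9), (10, 2), (14, 5), (16, 10), (18, 12), (21, 5)])
v22: WRITE c=13  (c history now [(6, 11), (7, 6), (8, 8), (12, 6), (17, 12), (19, 8), (22, 13)])
v23: WRITE c=8  (c history now [(6, 11), (7, 6), (8, 8), (12, 6), (17, 12), (19, 8), (22, 13), (23, 8)])
v24: WRITE b=3  (b history now [(2, 0), (3, 8), (11, 9), (13, 12), (15, 0), (20, 5), (24, 3)])
READ c @v16: history=[(6, 11), (7, 6), (8, 8), (12, 6), (17, 12), (19, 8), (22, 13), (23, 8)] -> pick v12 -> 6
v25: WRITE a=10  (a history now [(4, 2), (25, 10)])
v26: WRITE b=9  (b history now [(2, 0), (3, 8), (11, 9), (13, 12), (15, 0), (20, 5), (24, 3), (26, 9)])
Read results in order: ['NONE', '2', 'NONE', 'NONE', '8', '4', 'NONE', '8', '8', '2', '6']
NONE count = 4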